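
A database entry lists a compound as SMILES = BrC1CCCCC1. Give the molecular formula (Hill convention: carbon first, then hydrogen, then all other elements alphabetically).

Walk through each heavy atom and fill implicit hydrogens from standard valence (C 4, N 3, O 2, S 2, halogen 1):
  atom 1: Br (halogen, monovalent) → 0 H
  atom 2: C, bond orders sum to 3 (valence 4) → 1 H
  atom 3: C, bond orders sum to 2 (valence 4) → 2 H
  atom 4: C, bond orders sum to 2 (valence 4) → 2 H
  atom 5: C, bond orders sum to 2 (valence 4) → 2 H
  atom 6: C, bond orders sum to 2 (valence 4) → 2 H
  atom 7: C, bond orders sum to 2 (valence 4) → 2 H
Totals → C:6, H:11, Br:1.
In Hill order: C6H11Br.

C6H11Br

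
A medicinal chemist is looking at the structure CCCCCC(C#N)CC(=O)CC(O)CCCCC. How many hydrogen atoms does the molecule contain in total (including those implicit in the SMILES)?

29

Walk through each heavy atom and fill implicit hydrogens from standard valence (C 4, N 3, O 2, S 2, halogen 1):
  atom 1: C, bond orders sum to 1 (valence 4) → 3 H
  atom 2: C, bond orders sum to 2 (valence 4) → 2 H
  atom 3: C, bond orders sum to 2 (valence 4) → 2 H
  atom 4: C, bond orders sum to 2 (valence 4) → 2 H
  atom 5: C, bond orders sum to 2 (valence 4) → 2 H
  atom 6: C, bond orders sum to 3 (valence 4) → 1 H
  atom 7: C, bond orders sum to 4 (valence 4) → 0 H
  atom 8: N, bond orders sum to 3 (valence 3) → 0 H
  atom 9: C, bond orders sum to 2 (valence 4) → 2 H
  atom 10: C, bond orders sum to 4 (valence 4) → 0 H
  atom 11: O, bond orders sum to 2 (valence 2) → 0 H
  atom 12: C, bond orders sum to 2 (valence 4) → 2 H
  atom 13: C, bond orders sum to 3 (valence 4) → 1 H
  atom 14: O, bond orders sum to 1 (valence 2) → 1 H
  atom 15: C, bond orders sum to 2 (valence 4) → 2 H
  atom 16: C, bond orders sum to 2 (valence 4) → 2 H
  atom 17: C, bond orders sum to 2 (valence 4) → 2 H
  atom 18: C, bond orders sum to 2 (valence 4) → 2 H
  atom 19: C, bond orders sum to 1 (valence 4) → 3 H
Total hydrogens: 29.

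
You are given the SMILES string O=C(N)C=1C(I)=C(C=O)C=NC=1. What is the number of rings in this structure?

In SMILES, each pair of matching ring-closure digits denotes one ring-closing bond; the number of such bonds equals the number of independent rings.
Ring-closure bonds here: 1.

1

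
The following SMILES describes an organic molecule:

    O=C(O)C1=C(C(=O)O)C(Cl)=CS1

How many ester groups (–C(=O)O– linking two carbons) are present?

Scan the SMILES for the ester motif — none present.
Groups that are present: 2 carboxylic acid.

0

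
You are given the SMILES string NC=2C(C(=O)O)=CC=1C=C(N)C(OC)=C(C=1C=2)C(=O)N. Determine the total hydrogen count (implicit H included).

Walk through each heavy atom and fill implicit hydrogens from standard valence (C 4, N 3, O 2, S 2, halogen 1):
  atom 1: N, bond orders sum to 1 (valence 3) → 2 H
  atom 2: C, bond orders sum to 4 (valence 4) → 0 H
  atom 3: C, bond orders sum to 4 (valence 4) → 0 H
  atom 4: C, bond orders sum to 4 (valence 4) → 0 H
  atom 5: O, bond orders sum to 2 (valence 2) → 0 H
  atom 6: O, bond orders sum to 1 (valence 2) → 1 H
  atom 7: C, bond orders sum to 3 (valence 4) → 1 H
  atom 8: C, bond orders sum to 4 (valence 4) → 0 H
  atom 9: C, bond orders sum to 3 (valence 4) → 1 H
  atom 10: C, bond orders sum to 4 (valence 4) → 0 H
  atom 11: N, bond orders sum to 1 (valence 3) → 2 H
  atom 12: C, bond orders sum to 4 (valence 4) → 0 H
  atom 13: O, bond orders sum to 2 (valence 2) → 0 H
  atom 14: C, bond orders sum to 1 (valence 4) → 3 H
  atom 15: C, bond orders sum to 4 (valence 4) → 0 H
  atom 16: C, bond orders sum to 4 (valence 4) → 0 H
  atom 17: C, bond orders sum to 3 (valence 4) → 1 H
  atom 18: C, bond orders sum to 4 (valence 4) → 0 H
  atom 19: O, bond orders sum to 2 (valence 2) → 0 H
  atom 20: N, bond orders sum to 1 (valence 3) → 2 H
Total hydrogens: 13.

13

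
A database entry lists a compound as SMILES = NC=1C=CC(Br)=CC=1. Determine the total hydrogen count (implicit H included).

Walk through each heavy atom and fill implicit hydrogens from standard valence (C 4, N 3, O 2, S 2, halogen 1):
  atom 1: N, bond orders sum to 1 (valence 3) → 2 H
  atom 2: C, bond orders sum to 4 (valence 4) → 0 H
  atom 3: C, bond orders sum to 3 (valence 4) → 1 H
  atom 4: C, bond orders sum to 3 (valence 4) → 1 H
  atom 5: C, bond orders sum to 4 (valence 4) → 0 H
  atom 6: Br (halogen, monovalent) → 0 H
  atom 7: C, bond orders sum to 3 (valence 4) → 1 H
  atom 8: C, bond orders sum to 3 (valence 4) → 1 H
Total hydrogens: 6.

6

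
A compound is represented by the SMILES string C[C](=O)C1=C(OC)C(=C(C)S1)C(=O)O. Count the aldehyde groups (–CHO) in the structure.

0

Scan the SMILES for the aldehyde motif — none present.
Groups that are present: 1 carboxylic acid, 1 ether, 1 ketone.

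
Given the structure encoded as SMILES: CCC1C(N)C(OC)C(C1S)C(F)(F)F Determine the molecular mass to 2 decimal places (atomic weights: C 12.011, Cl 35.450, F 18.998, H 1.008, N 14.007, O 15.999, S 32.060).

243.29 g/mol

First, the molecular formula is C9H16F3NOS (counting implicit H from valence).
  C: 9 × 12.011 = 108.099
  F: 3 × 18.998 = 56.994
  H: 16 × 1.008 = 16.128
  N: 1 × 14.007 = 14.007
  O: 1 × 15.999 = 15.999
  S: 1 × 32.060 = 32.060
Sum: 9×12.011 + 3×18.998 + 16×1.008 + 1×14.007 + 1×15.999 + 1×32.060 = 243.287 → 243.29 g/mol.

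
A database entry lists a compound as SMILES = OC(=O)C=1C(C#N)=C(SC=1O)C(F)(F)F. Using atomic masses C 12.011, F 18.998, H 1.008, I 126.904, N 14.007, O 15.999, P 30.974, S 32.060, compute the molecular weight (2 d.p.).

237.15 g/mol

First, the molecular formula is C7H2F3NO3S (counting implicit H from valence).
  C: 7 × 12.011 = 84.077
  F: 3 × 18.998 = 56.994
  H: 2 × 1.008 = 2.016
  N: 1 × 14.007 = 14.007
  O: 3 × 15.999 = 47.997
  S: 1 × 32.060 = 32.060
Sum: 7×12.011 + 3×18.998 + 2×1.008 + 1×14.007 + 3×15.999 + 1×32.060 = 237.151 → 237.15 g/mol.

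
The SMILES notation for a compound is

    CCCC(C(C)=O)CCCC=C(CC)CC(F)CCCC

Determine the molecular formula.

C19H35FO

Walk through each heavy atom and fill implicit hydrogens from standard valence (C 4, N 3, O 2, S 2, halogen 1):
  atom 1: C, bond orders sum to 1 (valence 4) → 3 H
  atom 2: C, bond orders sum to 2 (valence 4) → 2 H
  atom 3: C, bond orders sum to 2 (valence 4) → 2 H
  atom 4: C, bond orders sum to 3 (valence 4) → 1 H
  atom 5: C, bond orders sum to 4 (valence 4) → 0 H
  atom 6: C, bond orders sum to 1 (valence 4) → 3 H
  atom 7: O, bond orders sum to 2 (valence 2) → 0 H
  atom 8: C, bond orders sum to 2 (valence 4) → 2 H
  atom 9: C, bond orders sum to 2 (valence 4) → 2 H
  atom 10: C, bond orders sum to 2 (valence 4) → 2 H
  atom 11: C, bond orders sum to 3 (valence 4) → 1 H
  atom 12: C, bond orders sum to 4 (valence 4) → 0 H
  atom 13: C, bond orders sum to 2 (valence 4) → 2 H
  atom 14: C, bond orders sum to 1 (valence 4) → 3 H
  atom 15: C, bond orders sum to 2 (valence 4) → 2 H
  atom 16: C, bond orders sum to 3 (valence 4) → 1 H
  atom 17: F (halogen, monovalent) → 0 H
  atom 18: C, bond orders sum to 2 (valence 4) → 2 H
  atom 19: C, bond orders sum to 2 (valence 4) → 2 H
  atom 20: C, bond orders sum to 2 (valence 4) → 2 H
  atom 21: C, bond orders sum to 1 (valence 4) → 3 H
Totals → C:19, H:35, F:1, O:1.
In Hill order: C19H35FO.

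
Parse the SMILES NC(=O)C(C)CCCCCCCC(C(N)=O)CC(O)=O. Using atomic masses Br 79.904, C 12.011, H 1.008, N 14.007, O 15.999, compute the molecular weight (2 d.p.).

First, the molecular formula is C14H26N2O4 (counting implicit H from valence).
  C: 14 × 12.011 = 168.154
  H: 26 × 1.008 = 26.208
  N: 2 × 14.007 = 28.014
  O: 4 × 15.999 = 63.996
Sum: 14×12.011 + 26×1.008 + 2×14.007 + 4×15.999 = 286.372 → 286.37 g/mol.

286.37 g/mol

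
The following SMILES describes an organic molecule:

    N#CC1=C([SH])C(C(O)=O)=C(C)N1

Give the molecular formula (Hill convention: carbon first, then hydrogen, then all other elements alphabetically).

Walk through each heavy atom and fill implicit hydrogens from standard valence (C 4, N 3, O 2, S 2, halogen 1):
  atom 1: N, bond orders sum to 3 (valence 3) → 0 H
  atom 2: C, bond orders sum to 4 (valence 4) → 0 H
  atom 3: C, bond orders sum to 4 (valence 4) → 0 H
  atom 4: C, bond orders sum to 4 (valence 4) → 0 H
  atom 5: S with explicit H count 1
  atom 6: C, bond orders sum to 4 (valence 4) → 0 H
  atom 7: C, bond orders sum to 4 (valence 4) → 0 H
  atom 8: O, bond orders sum to 1 (valence 2) → 1 H
  atom 9: O, bond orders sum to 2 (valence 2) → 0 H
  atom 10: C, bond orders sum to 4 (valence 4) → 0 H
  atom 11: C, bond orders sum to 1 (valence 4) → 3 H
  atom 12: N, bond orders sum to 2 (valence 3) → 1 H
Totals → C:7, H:6, N:2, O:2, S:1.
In Hill order: C7H6N2O2S.

C7H6N2O2S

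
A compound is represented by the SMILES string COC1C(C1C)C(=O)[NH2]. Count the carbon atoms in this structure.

6

Count every carbon token in the SMILES (each C, including those in ring-closure positions and inside branches).
Carbon count: 6.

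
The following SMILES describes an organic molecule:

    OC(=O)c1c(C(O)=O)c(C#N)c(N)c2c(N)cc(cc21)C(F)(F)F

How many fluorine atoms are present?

3

Scan the SMILES for F atoms (remember two-letter symbols like Cl and Br are single atoms).
Fluorine count: 3.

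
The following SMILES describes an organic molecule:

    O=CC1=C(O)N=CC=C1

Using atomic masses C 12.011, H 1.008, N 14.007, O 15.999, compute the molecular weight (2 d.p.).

123.11 g/mol

First, the molecular formula is C6H5NO2 (counting implicit H from valence).
  C: 6 × 12.011 = 72.066
  H: 5 × 1.008 = 5.040
  N: 1 × 14.007 = 14.007
  O: 2 × 15.999 = 31.998
Sum: 6×12.011 + 5×1.008 + 1×14.007 + 2×15.999 = 123.111 → 123.11 g/mol.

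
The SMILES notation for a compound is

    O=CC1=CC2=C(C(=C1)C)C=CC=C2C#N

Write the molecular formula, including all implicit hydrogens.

C13H9NO

Walk through each heavy atom and fill implicit hydrogens from standard valence (C 4, N 3, O 2, S 2, halogen 1):
  atom 1: O, bond orders sum to 2 (valence 2) → 0 H
  atom 2: C, bond orders sum to 3 (valence 4) → 1 H
  atom 3: C, bond orders sum to 4 (valence 4) → 0 H
  atom 4: C, bond orders sum to 3 (valence 4) → 1 H
  atom 5: C, bond orders sum to 4 (valence 4) → 0 H
  atom 6: C, bond orders sum to 4 (valence 4) → 0 H
  atom 7: C, bond orders sum to 4 (valence 4) → 0 H
  atom 8: C, bond orders sum to 3 (valence 4) → 1 H
  atom 9: C, bond orders sum to 1 (valence 4) → 3 H
  atom 10: C, bond orders sum to 3 (valence 4) → 1 H
  atom 11: C, bond orders sum to 3 (valence 4) → 1 H
  atom 12: C, bond orders sum to 3 (valence 4) → 1 H
  atom 13: C, bond orders sum to 4 (valence 4) → 0 H
  atom 14: C, bond orders sum to 4 (valence 4) → 0 H
  atom 15: N, bond orders sum to 3 (valence 3) → 0 H
Totals → C:13, H:9, N:1, O:1.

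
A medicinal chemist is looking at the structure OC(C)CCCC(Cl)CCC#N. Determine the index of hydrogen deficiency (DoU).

2

Molecular formula: C9H16ClNO.
DoU = (2C + 2 + N − H − X) / 2, where X is the halogen count and O/S are ignored.
    = (2·9 + 2 + 1 − 16 − 1) / 2 = 4 / 2 = 2.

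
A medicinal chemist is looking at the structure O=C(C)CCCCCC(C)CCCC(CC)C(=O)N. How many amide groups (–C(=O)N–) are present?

1

The amide motif appears at heavy-atom position 17 in the SMILES.
Other groups present: 1 ketone.
Amide count: 1.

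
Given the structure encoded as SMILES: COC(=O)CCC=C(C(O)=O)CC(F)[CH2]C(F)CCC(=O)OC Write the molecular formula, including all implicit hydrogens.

C15H22F2O6

Walk through each heavy atom and fill implicit hydrogens from standard valence (C 4, N 3, O 2, S 2, halogen 1):
  atom 1: C, bond orders sum to 1 (valence 4) → 3 H
  atom 2: O, bond orders sum to 2 (valence 2) → 0 H
  atom 3: C, bond orders sum to 4 (valence 4) → 0 H
  atom 4: O, bond orders sum to 2 (valence 2) → 0 H
  atom 5: C, bond orders sum to 2 (valence 4) → 2 H
  atom 6: C, bond orders sum to 2 (valence 4) → 2 H
  atom 7: C, bond orders sum to 3 (valence 4) → 1 H
  atom 8: C, bond orders sum to 4 (valence 4) → 0 H
  atom 9: C, bond orders sum to 4 (valence 4) → 0 H
  atom 10: O, bond orders sum to 1 (valence 2) → 1 H
  atom 11: O, bond orders sum to 2 (valence 2) → 0 H
  atom 12: C, bond orders sum to 2 (valence 4) → 2 H
  atom 13: C, bond orders sum to 3 (valence 4) → 1 H
  atom 14: F (halogen, monovalent) → 0 H
  atom 15: C with explicit H count 2
  atom 16: C, bond orders sum to 3 (valence 4) → 1 H
  atom 17: F (halogen, monovalent) → 0 H
  atom 18: C, bond orders sum to 2 (valence 4) → 2 H
  atom 19: C, bond orders sum to 2 (valence 4) → 2 H
  atom 20: C, bond orders sum to 4 (valence 4) → 0 H
  atom 21: O, bond orders sum to 2 (valence 2) → 0 H
  atom 22: O, bond orders sum to 2 (valence 2) → 0 H
  atom 23: C, bond orders sum to 1 (valence 4) → 3 H
Totals → C:15, H:22, F:2, O:6.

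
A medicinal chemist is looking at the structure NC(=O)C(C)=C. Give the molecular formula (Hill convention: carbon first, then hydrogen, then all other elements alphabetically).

Walk through each heavy atom and fill implicit hydrogens from standard valence (C 4, N 3, O 2, S 2, halogen 1):
  atom 1: N, bond orders sum to 1 (valence 3) → 2 H
  atom 2: C, bond orders sum to 4 (valence 4) → 0 H
  atom 3: O, bond orders sum to 2 (valence 2) → 0 H
  atom 4: C, bond orders sum to 4 (valence 4) → 0 H
  atom 5: C, bond orders sum to 1 (valence 4) → 3 H
  atom 6: C, bond orders sum to 2 (valence 4) → 2 H
Totals → C:4, H:7, N:1, O:1.
In Hill order: C4H7NO.

C4H7NO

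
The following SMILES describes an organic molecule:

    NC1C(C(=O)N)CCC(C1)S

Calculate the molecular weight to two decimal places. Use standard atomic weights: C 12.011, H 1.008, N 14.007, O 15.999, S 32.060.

First, the molecular formula is C7H14N2OS (counting implicit H from valence).
  C: 7 × 12.011 = 84.077
  H: 14 × 1.008 = 14.112
  N: 2 × 14.007 = 28.014
  O: 1 × 15.999 = 15.999
  S: 1 × 32.060 = 32.060
Sum: 7×12.011 + 14×1.008 + 2×14.007 + 1×15.999 + 1×32.060 = 174.262 → 174.26 g/mol.

174.26 g/mol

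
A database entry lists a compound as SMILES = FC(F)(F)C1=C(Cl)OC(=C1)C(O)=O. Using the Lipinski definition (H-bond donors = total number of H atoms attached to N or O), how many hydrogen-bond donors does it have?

1

Donors: find every N or O and count the H atoms it carries.
  atom 8 (O): bond orders sum to 2 → 0 H
  atom 12 (O): bond orders sum to 1 → 1 H
  atom 13 (O): bond orders sum to 2 → 0 H
Lipinski HBD = 1.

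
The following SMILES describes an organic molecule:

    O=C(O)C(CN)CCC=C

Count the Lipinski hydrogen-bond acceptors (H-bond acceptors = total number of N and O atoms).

N atoms: 1; O atoms: 2.
Lipinski HBA = 1 + 2 = 3.

3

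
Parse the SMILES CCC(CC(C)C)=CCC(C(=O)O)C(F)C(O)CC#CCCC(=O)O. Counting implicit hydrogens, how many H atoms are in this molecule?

29

Walk through each heavy atom and fill implicit hydrogens from standard valence (C 4, N 3, O 2, S 2, halogen 1):
  atom 1: C, bond orders sum to 1 (valence 4) → 3 H
  atom 2: C, bond orders sum to 2 (valence 4) → 2 H
  atom 3: C, bond orders sum to 4 (valence 4) → 0 H
  atom 4: C, bond orders sum to 2 (valence 4) → 2 H
  atom 5: C, bond orders sum to 3 (valence 4) → 1 H
  atom 6: C, bond orders sum to 1 (valence 4) → 3 H
  atom 7: C, bond orders sum to 1 (valence 4) → 3 H
  atom 8: C, bond orders sum to 3 (valence 4) → 1 H
  atom 9: C, bond orders sum to 2 (valence 4) → 2 H
  atom 10: C, bond orders sum to 3 (valence 4) → 1 H
  atom 11: C, bond orders sum to 4 (valence 4) → 0 H
  atom 12: O, bond orders sum to 2 (valence 2) → 0 H
  atom 13: O, bond orders sum to 1 (valence 2) → 1 H
  atom 14: C, bond orders sum to 3 (valence 4) → 1 H
  atom 15: F (halogen, monovalent) → 0 H
  atom 16: C, bond orders sum to 3 (valence 4) → 1 H
  atom 17: O, bond orders sum to 1 (valence 2) → 1 H
  atom 18: C, bond orders sum to 2 (valence 4) → 2 H
  atom 19: C, bond orders sum to 4 (valence 4) → 0 H
  atom 20: C, bond orders sum to 4 (valence 4) → 0 H
  atom 21: C, bond orders sum to 2 (valence 4) → 2 H
  atom 22: C, bond orders sum to 2 (valence 4) → 2 H
  atom 23: C, bond orders sum to 4 (valence 4) → 0 H
  atom 24: O, bond orders sum to 2 (valence 2) → 0 H
  atom 25: O, bond orders sum to 1 (valence 2) → 1 H
Total hydrogens: 29.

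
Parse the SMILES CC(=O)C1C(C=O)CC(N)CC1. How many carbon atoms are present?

Count every carbon token in the SMILES (each C, including those in ring-closure positions and inside branches).
Carbon count: 9.

9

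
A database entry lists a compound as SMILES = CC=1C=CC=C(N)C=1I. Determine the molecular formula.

Walk through each heavy atom and fill implicit hydrogens from standard valence (C 4, N 3, O 2, S 2, halogen 1):
  atom 1: C, bond orders sum to 1 (valence 4) → 3 H
  atom 2: C, bond orders sum to 4 (valence 4) → 0 H
  atom 3: C, bond orders sum to 3 (valence 4) → 1 H
  atom 4: C, bond orders sum to 3 (valence 4) → 1 H
  atom 5: C, bond orders sum to 3 (valence 4) → 1 H
  atom 6: C, bond orders sum to 4 (valence 4) → 0 H
  atom 7: N, bond orders sum to 1 (valence 3) → 2 H
  atom 8: C, bond orders sum to 4 (valence 4) → 0 H
  atom 9: I (halogen, monovalent) → 0 H
Totals → C:7, H:8, I:1, N:1.
In Hill order: C7H8IN.

C7H8IN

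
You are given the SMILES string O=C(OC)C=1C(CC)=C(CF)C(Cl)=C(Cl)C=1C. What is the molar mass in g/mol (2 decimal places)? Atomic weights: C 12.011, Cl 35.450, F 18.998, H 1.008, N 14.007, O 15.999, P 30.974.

First, the molecular formula is C12H13Cl2FO2 (counting implicit H from valence).
  C: 12 × 12.011 = 144.132
  Cl: 2 × 35.450 = 70.900
  F: 1 × 18.998 = 18.998
  H: 13 × 1.008 = 13.104
  O: 2 × 15.999 = 31.998
Sum: 12×12.011 + 2×35.450 + 1×18.998 + 13×1.008 + 2×15.999 = 279.132 → 279.13 g/mol.

279.13 g/mol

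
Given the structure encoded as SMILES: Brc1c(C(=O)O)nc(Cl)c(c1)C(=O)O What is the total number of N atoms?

1

Scan the SMILES for N atoms (remember two-letter symbols like Cl and Br are single atoms).
Nitrogen count: 1.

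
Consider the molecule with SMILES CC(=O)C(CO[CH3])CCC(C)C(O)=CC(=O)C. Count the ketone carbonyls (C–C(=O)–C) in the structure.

The ketone motif appears at heavy-atom positions 2, 15 in the SMILES.
Other groups present: 1 alkene, 1 ether, 1 hydroxyl.
Ketone count: 2.

2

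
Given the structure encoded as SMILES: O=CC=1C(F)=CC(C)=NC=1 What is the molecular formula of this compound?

Walk through each heavy atom and fill implicit hydrogens from standard valence (C 4, N 3, O 2, S 2, halogen 1):
  atom 1: O, bond orders sum to 2 (valence 2) → 0 H
  atom 2: C, bond orders sum to 3 (valence 4) → 1 H
  atom 3: C, bond orders sum to 4 (valence 4) → 0 H
  atom 4: C, bond orders sum to 4 (valence 4) → 0 H
  atom 5: F (halogen, monovalent) → 0 H
  atom 6: C, bond orders sum to 3 (valence 4) → 1 H
  atom 7: C, bond orders sum to 4 (valence 4) → 0 H
  atom 8: C, bond orders sum to 1 (valence 4) → 3 H
  atom 9: N, bond orders sum to 3 (valence 3) → 0 H
  atom 10: C, bond orders sum to 3 (valence 4) → 1 H
Totals → C:7, H:6, F:1, N:1, O:1.

C7H6FNO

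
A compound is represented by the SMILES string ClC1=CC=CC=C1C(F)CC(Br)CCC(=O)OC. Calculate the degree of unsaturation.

Degree of unsaturation = (number of rings) + (number of π bonds).
Ring closures in the SMILES: 1.
π bonds: 4 double bonds (each 1 DoU) → 4 DoU from unsaturation.
Total DoU = 1 + 4 = 5.

5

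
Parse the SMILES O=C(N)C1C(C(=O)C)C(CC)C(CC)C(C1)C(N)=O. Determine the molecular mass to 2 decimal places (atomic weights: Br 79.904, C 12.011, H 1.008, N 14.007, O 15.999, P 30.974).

First, the molecular formula is C14H24N2O3 (counting implicit H from valence).
  C: 14 × 12.011 = 168.154
  H: 24 × 1.008 = 24.192
  N: 2 × 14.007 = 28.014
  O: 3 × 15.999 = 47.997
Sum: 14×12.011 + 24×1.008 + 2×14.007 + 3×15.999 = 268.357 → 268.36 g/mol.

268.36 g/mol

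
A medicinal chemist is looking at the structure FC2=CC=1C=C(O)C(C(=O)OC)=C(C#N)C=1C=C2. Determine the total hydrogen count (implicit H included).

8

Walk through each heavy atom and fill implicit hydrogens from standard valence (C 4, N 3, O 2, S 2, halogen 1):
  atom 1: F (halogen, monovalent) → 0 H
  atom 2: C, bond orders sum to 4 (valence 4) → 0 H
  atom 3: C, bond orders sum to 3 (valence 4) → 1 H
  atom 4: C, bond orders sum to 4 (valence 4) → 0 H
  atom 5: C, bond orders sum to 3 (valence 4) → 1 H
  atom 6: C, bond orders sum to 4 (valence 4) → 0 H
  atom 7: O, bond orders sum to 1 (valence 2) → 1 H
  atom 8: C, bond orders sum to 4 (valence 4) → 0 H
  atom 9: C, bond orders sum to 4 (valence 4) → 0 H
  atom 10: O, bond orders sum to 2 (valence 2) → 0 H
  atom 11: O, bond orders sum to 2 (valence 2) → 0 H
  atom 12: C, bond orders sum to 1 (valence 4) → 3 H
  atom 13: C, bond orders sum to 4 (valence 4) → 0 H
  atom 14: C, bond orders sum to 4 (valence 4) → 0 H
  atom 15: N, bond orders sum to 3 (valence 3) → 0 H
  atom 16: C, bond orders sum to 4 (valence 4) → 0 H
  atom 17: C, bond orders sum to 3 (valence 4) → 1 H
  atom 18: C, bond orders sum to 3 (valence 4) → 1 H
Total hydrogens: 8.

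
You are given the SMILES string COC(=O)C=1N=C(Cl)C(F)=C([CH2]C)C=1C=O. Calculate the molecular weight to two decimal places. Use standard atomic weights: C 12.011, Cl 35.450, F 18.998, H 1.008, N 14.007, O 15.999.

First, the molecular formula is C10H9ClFNO3 (counting implicit H from valence).
  C: 10 × 12.011 = 120.110
  Cl: 1 × 35.450 = 35.450
  F: 1 × 18.998 = 18.998
  H: 9 × 1.008 = 9.072
  N: 1 × 14.007 = 14.007
  O: 3 × 15.999 = 47.997
Sum: 10×12.011 + 1×35.450 + 1×18.998 + 9×1.008 + 1×14.007 + 3×15.999 = 245.634 → 245.63 g/mol.

245.63 g/mol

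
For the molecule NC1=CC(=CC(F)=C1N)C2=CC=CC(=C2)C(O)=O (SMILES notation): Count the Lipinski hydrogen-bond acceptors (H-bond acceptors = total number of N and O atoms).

4

N atoms: 2; O atoms: 2.
Lipinski HBA = 2 + 2 = 4.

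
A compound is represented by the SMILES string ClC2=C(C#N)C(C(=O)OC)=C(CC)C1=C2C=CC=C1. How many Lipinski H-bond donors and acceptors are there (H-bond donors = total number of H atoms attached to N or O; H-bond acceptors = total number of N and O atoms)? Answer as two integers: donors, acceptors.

Donors: find every N or O and count the H atoms it carries.
  atom 5 (N): bond orders sum to 3 → 0 H
  atom 8 (O): bond orders sum to 2 → 0 H
  atom 9 (O): bond orders sum to 2 → 0 H
Lipinski HBD = 0.
Acceptors: N atoms = 1, O atoms = 2 → HBA = 3.

0, 3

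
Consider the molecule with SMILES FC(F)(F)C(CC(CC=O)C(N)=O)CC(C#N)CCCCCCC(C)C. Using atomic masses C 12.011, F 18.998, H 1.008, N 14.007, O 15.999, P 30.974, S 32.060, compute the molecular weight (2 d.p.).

376.46 g/mol

First, the molecular formula is C19H31F3N2O2 (counting implicit H from valence).
  C: 19 × 12.011 = 228.209
  F: 3 × 18.998 = 56.994
  H: 31 × 1.008 = 31.248
  N: 2 × 14.007 = 28.014
  O: 2 × 15.999 = 31.998
Sum: 19×12.011 + 3×18.998 + 31×1.008 + 2×14.007 + 2×15.999 = 376.463 → 376.46 g/mol.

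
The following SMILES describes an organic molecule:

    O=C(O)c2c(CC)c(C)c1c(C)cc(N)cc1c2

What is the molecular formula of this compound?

C15H17NO2

Walk through each heavy atom and fill implicit hydrogens from standard valence (C 4, N 3, O 2, S 2, halogen 1); for lowercase aromatic atoms, an aromatic c carries 1 H when it has two neighbours and 0 H with three, and aromatic n carries 0 H:
  atom 1: O, bond orders sum to 2 (valence 2) → 0 H
  atom 2: C, bond orders sum to 4 (valence 4) → 0 H
  atom 3: O, bond orders sum to 1 (valence 2) → 1 H
  atom 4: aromatic c, 3 neighbours → 0 H
  atom 5: aromatic c, 3 neighbours → 0 H
  atom 6: C, bond orders sum to 2 (valence 4) → 2 H
  atom 7: C, bond orders sum to 1 (valence 4) → 3 H
  atom 8: aromatic c, 3 neighbours → 0 H
  atom 9: C, bond orders sum to 1 (valence 4) → 3 H
  atom 10: aromatic c, 3 neighbours → 0 H
  atom 11: aromatic c, 3 neighbours → 0 H
  atom 12: C, bond orders sum to 1 (valence 4) → 3 H
  atom 13: aromatic c, 2 neighbours → 1 H
  atom 14: aromatic c, 3 neighbours → 0 H
  atom 15: N, bond orders sum to 1 (valence 3) → 2 H
  atom 16: aromatic c, 2 neighbours → 1 H
  atom 17: aromatic c, 3 neighbours → 0 H
  atom 18: aromatic c, 2 neighbours → 1 H
Totals → C:15, H:17, N:1, O:2.
In Hill order: C15H17NO2.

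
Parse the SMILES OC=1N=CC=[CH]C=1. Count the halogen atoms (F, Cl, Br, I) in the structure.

0

Scan the SMILES for the halogen motif — none present.
Groups that are present: 1 hydroxyl.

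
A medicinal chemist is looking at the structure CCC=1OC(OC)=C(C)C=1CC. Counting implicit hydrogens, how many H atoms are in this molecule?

Walk through each heavy atom and fill implicit hydrogens from standard valence (C 4, N 3, O 2, S 2, halogen 1):
  atom 1: C, bond orders sum to 1 (valence 4) → 3 H
  atom 2: C, bond orders sum to 2 (valence 4) → 2 H
  atom 3: C, bond orders sum to 4 (valence 4) → 0 H
  atom 4: O, bond orders sum to 2 (valence 2) → 0 H
  atom 5: C, bond orders sum to 4 (valence 4) → 0 H
  atom 6: O, bond orders sum to 2 (valence 2) → 0 H
  atom 7: C, bond orders sum to 1 (valence 4) → 3 H
  atom 8: C, bond orders sum to 4 (valence 4) → 0 H
  atom 9: C, bond orders sum to 1 (valence 4) → 3 H
  atom 10: C, bond orders sum to 4 (valence 4) → 0 H
  atom 11: C, bond orders sum to 2 (valence 4) → 2 H
  atom 12: C, bond orders sum to 1 (valence 4) → 3 H
Total hydrogens: 16.

16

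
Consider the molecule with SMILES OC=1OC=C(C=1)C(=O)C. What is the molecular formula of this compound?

C6H6O3

Walk through each heavy atom and fill implicit hydrogens from standard valence (C 4, N 3, O 2, S 2, halogen 1):
  atom 1: O, bond orders sum to 1 (valence 2) → 1 H
  atom 2: C, bond orders sum to 4 (valence 4) → 0 H
  atom 3: O, bond orders sum to 2 (valence 2) → 0 H
  atom 4: C, bond orders sum to 3 (valence 4) → 1 H
  atom 5: C, bond orders sum to 4 (valence 4) → 0 H
  atom 6: C, bond orders sum to 3 (valence 4) → 1 H
  atom 7: C, bond orders sum to 4 (valence 4) → 0 H
  atom 8: O, bond orders sum to 2 (valence 2) → 0 H
  atom 9: C, bond orders sum to 1 (valence 4) → 3 H
Totals → C:6, H:6, O:3.
In Hill order: C6H6O3.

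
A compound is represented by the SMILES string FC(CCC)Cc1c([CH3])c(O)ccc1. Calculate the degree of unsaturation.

Molecular formula: C12H17FO.
DoU = (2C + 2 + N − H − X) / 2, where X is the halogen count and O/S are ignored.
    = (2·12 + 2 + 0 − 17 − 1) / 2 = 8 / 2 = 4.

4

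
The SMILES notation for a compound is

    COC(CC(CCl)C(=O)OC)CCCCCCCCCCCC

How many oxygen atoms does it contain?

Scan the SMILES for O atoms (remember two-letter symbols like Cl and Br are single atoms).
Oxygen count: 3.

3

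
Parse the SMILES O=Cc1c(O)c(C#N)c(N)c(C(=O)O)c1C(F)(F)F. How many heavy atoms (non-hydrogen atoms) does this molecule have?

19

Every atom symbol written in the SMILES (organic subset) is one heavy atom; implicit H are not written.
Heavy atoms by element → C:10, F:3, N:2, O:4.
Total: 19.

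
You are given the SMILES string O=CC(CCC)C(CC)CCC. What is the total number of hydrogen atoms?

Walk through each heavy atom and fill implicit hydrogens from standard valence (C 4, N 3, O 2, S 2, halogen 1):
  atom 1: O, bond orders sum to 2 (valence 2) → 0 H
  atom 2: C, bond orders sum to 3 (valence 4) → 1 H
  atom 3: C, bond orders sum to 3 (valence 4) → 1 H
  atom 4: C, bond orders sum to 2 (valence 4) → 2 H
  atom 5: C, bond orders sum to 2 (valence 4) → 2 H
  atom 6: C, bond orders sum to 1 (valence 4) → 3 H
  atom 7: C, bond orders sum to 3 (valence 4) → 1 H
  atom 8: C, bond orders sum to 2 (valence 4) → 2 H
  atom 9: C, bond orders sum to 1 (valence 4) → 3 H
  atom 10: C, bond orders sum to 2 (valence 4) → 2 H
  atom 11: C, bond orders sum to 2 (valence 4) → 2 H
  atom 12: C, bond orders sum to 1 (valence 4) → 3 H
Total hydrogens: 22.

22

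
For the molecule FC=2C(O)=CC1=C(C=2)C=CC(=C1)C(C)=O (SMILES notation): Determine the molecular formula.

C12H9FO2

Walk through each heavy atom and fill implicit hydrogens from standard valence (C 4, N 3, O 2, S 2, halogen 1):
  atom 1: F (halogen, monovalent) → 0 H
  atom 2: C, bond orders sum to 4 (valence 4) → 0 H
  atom 3: C, bond orders sum to 4 (valence 4) → 0 H
  atom 4: O, bond orders sum to 1 (valence 2) → 1 H
  atom 5: C, bond orders sum to 3 (valence 4) → 1 H
  atom 6: C, bond orders sum to 4 (valence 4) → 0 H
  atom 7: C, bond orders sum to 4 (valence 4) → 0 H
  atom 8: C, bond orders sum to 3 (valence 4) → 1 H
  atom 9: C, bond orders sum to 3 (valence 4) → 1 H
  atom 10: C, bond orders sum to 3 (valence 4) → 1 H
  atom 11: C, bond orders sum to 4 (valence 4) → 0 H
  atom 12: C, bond orders sum to 3 (valence 4) → 1 H
  atom 13: C, bond orders sum to 4 (valence 4) → 0 H
  atom 14: C, bond orders sum to 1 (valence 4) → 3 H
  atom 15: O, bond orders sum to 2 (valence 2) → 0 H
Totals → C:12, H:9, F:1, O:2.
In Hill order: C12H9FO2.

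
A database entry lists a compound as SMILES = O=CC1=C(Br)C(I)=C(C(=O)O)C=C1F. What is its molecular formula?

C8H3BrFIO3

Walk through each heavy atom and fill implicit hydrogens from standard valence (C 4, N 3, O 2, S 2, halogen 1):
  atom 1: O, bond orders sum to 2 (valence 2) → 0 H
  atom 2: C, bond orders sum to 3 (valence 4) → 1 H
  atom 3: C, bond orders sum to 4 (valence 4) → 0 H
  atom 4: C, bond orders sum to 4 (valence 4) → 0 H
  atom 5: Br (halogen, monovalent) → 0 H
  atom 6: C, bond orders sum to 4 (valence 4) → 0 H
  atom 7: I (halogen, monovalent) → 0 H
  atom 8: C, bond orders sum to 4 (valence 4) → 0 H
  atom 9: C, bond orders sum to 4 (valence 4) → 0 H
  atom 10: O, bond orders sum to 2 (valence 2) → 0 H
  atom 11: O, bond orders sum to 1 (valence 2) → 1 H
  atom 12: C, bond orders sum to 3 (valence 4) → 1 H
  atom 13: C, bond orders sum to 4 (valence 4) → 0 H
  atom 14: F (halogen, monovalent) → 0 H
Totals → C:8, H:3, Br:1, F:1, I:1, O:3.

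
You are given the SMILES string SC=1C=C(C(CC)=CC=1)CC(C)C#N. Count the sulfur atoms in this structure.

1

Scan the SMILES for S atoms (remember two-letter symbols like Cl and Br are single atoms).
Sulfur count: 1.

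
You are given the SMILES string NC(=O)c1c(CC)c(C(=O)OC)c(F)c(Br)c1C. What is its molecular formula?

Walk through each heavy atom and fill implicit hydrogens from standard valence (C 4, N 3, O 2, S 2, halogen 1); for lowercase aromatic atoms, an aromatic c carries 1 H when it has two neighbours and 0 H with three, and aromatic n carries 0 H:
  atom 1: N, bond orders sum to 1 (valence 3) → 2 H
  atom 2: C, bond orders sum to 4 (valence 4) → 0 H
  atom 3: O, bond orders sum to 2 (valence 2) → 0 H
  atom 4: aromatic c, 3 neighbours → 0 H
  atom 5: aromatic c, 3 neighbours → 0 H
  atom 6: C, bond orders sum to 2 (valence 4) → 2 H
  atom 7: C, bond orders sum to 1 (valence 4) → 3 H
  atom 8: aromatic c, 3 neighbours → 0 H
  atom 9: C, bond orders sum to 4 (valence 4) → 0 H
  atom 10: O, bond orders sum to 2 (valence 2) → 0 H
  atom 11: O, bond orders sum to 2 (valence 2) → 0 H
  atom 12: C, bond orders sum to 1 (valence 4) → 3 H
  atom 13: aromatic c, 3 neighbours → 0 H
  atom 14: F (halogen, monovalent) → 0 H
  atom 15: aromatic c, 3 neighbours → 0 H
  atom 16: Br (halogen, monovalent) → 0 H
  atom 17: aromatic c, 3 neighbours → 0 H
  atom 18: C, bond orders sum to 1 (valence 4) → 3 H
Totals → C:12, H:13, Br:1, F:1, N:1, O:3.
In Hill order: C12H13BrFNO3.

C12H13BrFNO3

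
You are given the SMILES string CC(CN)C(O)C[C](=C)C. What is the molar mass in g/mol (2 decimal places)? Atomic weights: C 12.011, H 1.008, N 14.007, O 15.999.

143.23 g/mol

First, the molecular formula is C8H17NO (counting implicit H from valence).
  C: 8 × 12.011 = 96.088
  H: 17 × 1.008 = 17.136
  N: 1 × 14.007 = 14.007
  O: 1 × 15.999 = 15.999
Sum: 8×12.011 + 17×1.008 + 1×14.007 + 1×15.999 = 143.230 → 143.23 g/mol.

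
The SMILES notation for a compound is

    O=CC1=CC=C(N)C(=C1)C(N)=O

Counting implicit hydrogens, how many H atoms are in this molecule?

Walk through each heavy atom and fill implicit hydrogens from standard valence (C 4, N 3, O 2, S 2, halogen 1):
  atom 1: O, bond orders sum to 2 (valence 2) → 0 H
  atom 2: C, bond orders sum to 3 (valence 4) → 1 H
  atom 3: C, bond orders sum to 4 (valence 4) → 0 H
  atom 4: C, bond orders sum to 3 (valence 4) → 1 H
  atom 5: C, bond orders sum to 3 (valence 4) → 1 H
  atom 6: C, bond orders sum to 4 (valence 4) → 0 H
  atom 7: N, bond orders sum to 1 (valence 3) → 2 H
  atom 8: C, bond orders sum to 4 (valence 4) → 0 H
  atom 9: C, bond orders sum to 3 (valence 4) → 1 H
  atom 10: C, bond orders sum to 4 (valence 4) → 0 H
  atom 11: N, bond orders sum to 1 (valence 3) → 2 H
  atom 12: O, bond orders sum to 2 (valence 2) → 0 H
Total hydrogens: 8.

8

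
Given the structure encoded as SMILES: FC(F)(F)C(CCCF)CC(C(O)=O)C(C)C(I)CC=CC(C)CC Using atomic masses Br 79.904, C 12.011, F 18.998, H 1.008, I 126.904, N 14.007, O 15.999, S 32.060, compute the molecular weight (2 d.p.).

First, the molecular formula is C18H29F4IO2 (counting implicit H from valence).
  C: 18 × 12.011 = 216.198
  F: 4 × 18.998 = 75.992
  H: 29 × 1.008 = 29.232
  I: 1 × 126.904 = 126.904
  O: 2 × 15.999 = 31.998
Sum: 18×12.011 + 4×18.998 + 29×1.008 + 1×126.904 + 2×15.999 = 480.324 → 480.32 g/mol.

480.32 g/mol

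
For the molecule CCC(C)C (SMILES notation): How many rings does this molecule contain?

0

In SMILES, each pair of matching ring-closure digits denotes one ring-closing bond; the number of such bonds equals the number of independent rings.
Ring-closure bonds here: 0.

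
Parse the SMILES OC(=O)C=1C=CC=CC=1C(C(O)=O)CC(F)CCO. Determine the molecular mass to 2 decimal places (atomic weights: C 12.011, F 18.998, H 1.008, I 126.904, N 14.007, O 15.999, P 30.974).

First, the molecular formula is C13H15FO5 (counting implicit H from valence).
  C: 13 × 12.011 = 156.143
  F: 1 × 18.998 = 18.998
  H: 15 × 1.008 = 15.120
  O: 5 × 15.999 = 79.995
Sum: 13×12.011 + 1×18.998 + 15×1.008 + 5×15.999 = 270.256 → 270.26 g/mol.

270.26 g/mol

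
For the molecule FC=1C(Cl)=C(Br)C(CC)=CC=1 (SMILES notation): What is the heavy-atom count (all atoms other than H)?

11

Every atom symbol written in the SMILES (organic subset) is one heavy atom; implicit H are not written.
Heavy atoms by element → Br:1, C:8, Cl:1, F:1.
Total: 11.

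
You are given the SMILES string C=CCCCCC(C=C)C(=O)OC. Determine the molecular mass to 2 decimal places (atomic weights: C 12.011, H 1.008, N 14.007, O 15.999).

First, the molecular formula is C11H18O2 (counting implicit H from valence).
  C: 11 × 12.011 = 132.121
  H: 18 × 1.008 = 18.144
  O: 2 × 15.999 = 31.998
Sum: 11×12.011 + 18×1.008 + 2×15.999 = 182.263 → 182.26 g/mol.

182.26 g/mol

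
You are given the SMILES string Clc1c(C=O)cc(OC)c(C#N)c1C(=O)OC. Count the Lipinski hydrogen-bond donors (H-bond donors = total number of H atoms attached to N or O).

Donors: find every N or O and count the H atoms it carries.
  atom 5 (O): bond orders sum to 2 → 0 H
  atom 8 (O): bond orders sum to 2 → 0 H
  atom 12 (N): bond orders sum to 3 → 0 H
  atom 15 (O): bond orders sum to 2 → 0 H
  atom 16 (O): bond orders sum to 2 → 0 H
Lipinski HBD = 0.

0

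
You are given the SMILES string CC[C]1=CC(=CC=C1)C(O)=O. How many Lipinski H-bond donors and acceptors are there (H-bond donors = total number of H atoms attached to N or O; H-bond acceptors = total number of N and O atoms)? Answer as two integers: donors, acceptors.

Donors: find every N or O and count the H atoms it carries.
  atom 10 (O): bond orders sum to 1 → 1 H
  atom 11 (O): bond orders sum to 2 → 0 H
Lipinski HBD = 1.
Acceptors: N atoms = 0, O atoms = 2 → HBA = 2.

1, 2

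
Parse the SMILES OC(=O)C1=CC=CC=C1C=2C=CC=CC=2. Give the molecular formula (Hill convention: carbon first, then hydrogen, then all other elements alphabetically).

Walk through each heavy atom and fill implicit hydrogens from standard valence (C 4, N 3, O 2, S 2, halogen 1):
  atom 1: O, bond orders sum to 1 (valence 2) → 1 H
  atom 2: C, bond orders sum to 4 (valence 4) → 0 H
  atom 3: O, bond orders sum to 2 (valence 2) → 0 H
  atom 4: C, bond orders sum to 4 (valence 4) → 0 H
  atom 5: C, bond orders sum to 3 (valence 4) → 1 H
  atom 6: C, bond orders sum to 3 (valence 4) → 1 H
  atom 7: C, bond orders sum to 3 (valence 4) → 1 H
  atom 8: C, bond orders sum to 3 (valence 4) → 1 H
  atom 9: C, bond orders sum to 4 (valence 4) → 0 H
  atom 10: C, bond orders sum to 4 (valence 4) → 0 H
  atom 11: C, bond orders sum to 3 (valence 4) → 1 H
  atom 12: C, bond orders sum to 3 (valence 4) → 1 H
  atom 13: C, bond orders sum to 3 (valence 4) → 1 H
  atom 14: C, bond orders sum to 3 (valence 4) → 1 H
  atom 15: C, bond orders sum to 3 (valence 4) → 1 H
Totals → C:13, H:10, O:2.
In Hill order: C13H10O2.

C13H10O2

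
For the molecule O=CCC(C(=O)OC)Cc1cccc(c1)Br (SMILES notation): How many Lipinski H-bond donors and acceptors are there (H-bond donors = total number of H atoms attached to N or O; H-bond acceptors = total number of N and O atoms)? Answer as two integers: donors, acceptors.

0, 3

Donors: find every N or O and count the H atoms it carries.
  atom 1 (O): bond orders sum to 2 → 0 H
  atom 6 (O): bond orders sum to 2 → 0 H
  atom 7 (O): bond orders sum to 2 → 0 H
Lipinski HBD = 0.
Acceptors: N atoms = 0, O atoms = 3 → HBA = 3.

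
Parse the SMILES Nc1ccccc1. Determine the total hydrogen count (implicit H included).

7

Walk through each heavy atom and fill implicit hydrogens from standard valence (C 4, N 3, O 2, S 2, halogen 1); for lowercase aromatic atoms, an aromatic c carries 1 H when it has two neighbours and 0 H with three, and aromatic n carries 0 H:
  atom 1: N, bond orders sum to 1 (valence 3) → 2 H
  atom 2: aromatic c, 3 neighbours → 0 H
  atom 3: aromatic c, 2 neighbours → 1 H
  atom 4: aromatic c, 2 neighbours → 1 H
  atom 5: aromatic c, 2 neighbours → 1 H
  atom 6: aromatic c, 2 neighbours → 1 H
  atom 7: aromatic c, 2 neighbours → 1 H
Total hydrogens: 7.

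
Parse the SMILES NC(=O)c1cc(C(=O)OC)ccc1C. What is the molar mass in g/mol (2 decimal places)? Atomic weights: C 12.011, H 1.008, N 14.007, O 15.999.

193.20 g/mol

First, the molecular formula is C10H11NO3 (counting implicit H from valence).
  C: 10 × 12.011 = 120.110
  H: 11 × 1.008 = 11.088
  N: 1 × 14.007 = 14.007
  O: 3 × 15.999 = 47.997
Sum: 10×12.011 + 11×1.008 + 1×14.007 + 3×15.999 = 193.202 → 193.20 g/mol.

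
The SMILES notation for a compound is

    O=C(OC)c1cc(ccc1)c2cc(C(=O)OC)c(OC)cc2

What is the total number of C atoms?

17

Count every carbon token in the SMILES (each C, including those in ring-closure positions and inside branches).
Carbon count: 17.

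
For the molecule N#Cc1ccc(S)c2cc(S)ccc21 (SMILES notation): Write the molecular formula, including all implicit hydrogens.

Walk through each heavy atom and fill implicit hydrogens from standard valence (C 4, N 3, O 2, S 2, halogen 1); for lowercase aromatic atoms, an aromatic c carries 1 H when it has two neighbours and 0 H with three, and aromatic n carries 0 H:
  atom 1: N, bond orders sum to 3 (valence 3) → 0 H
  atom 2: C, bond orders sum to 4 (valence 4) → 0 H
  atom 3: aromatic c, 3 neighbours → 0 H
  atom 4: aromatic c, 2 neighbours → 1 H
  atom 5: aromatic c, 2 neighbours → 1 H
  atom 6: aromatic c, 3 neighbours → 0 H
  atom 7: S, bond orders sum to 1 (valence 2) → 1 H
  atom 8: aromatic c, 3 neighbours → 0 H
  atom 9: aromatic c, 2 neighbours → 1 H
  atom 10: aromatic c, 3 neighbours → 0 H
  atom 11: S, bond orders sum to 1 (valence 2) → 1 H
  atom 12: aromatic c, 2 neighbours → 1 H
  atom 13: aromatic c, 2 neighbours → 1 H
  atom 14: aromatic c, 3 neighbours → 0 H
Totals → C:11, H:7, N:1, S:2.

C11H7NS2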